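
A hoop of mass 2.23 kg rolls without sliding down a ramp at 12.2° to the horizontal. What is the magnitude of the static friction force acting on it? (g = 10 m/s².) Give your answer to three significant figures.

With I = MR², the ratio k = I/(MR²) is 1.
Translational: Mg sinθ − f = Ma. Rotational about the CM: fR = Iα = kMRa, so f = kMa.
Combining, a = g sinθ/(1+k) and f = kMa = kMg sinθ/(1+k).
f = 1 × 2.23 × 10 × sin12.2° / 2 ≈ 2.36 N.

f ≈ 2.36 N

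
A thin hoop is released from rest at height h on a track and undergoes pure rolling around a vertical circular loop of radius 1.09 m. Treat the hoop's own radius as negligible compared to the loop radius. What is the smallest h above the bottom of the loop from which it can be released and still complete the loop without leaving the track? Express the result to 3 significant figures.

Here I = MR², so the shape factor k = I/(MR²) = 1.
At the top, contact is just lost when gravity alone supplies the centripetal force: Mg = Mv_top²/r, i.e. v_top² = gr.
With ω = v/R, the kinetic energy at speed v is ½(1+k)Mv² = Mv².
Energy conservation from release (height h) to the top (height 2r): Mgh = Mg(2r) + M·gr.
Thus h_min = 2r + (1+k)r/2 = r(2 + 2/2) = 1.09 × 3 ≈ 3.27 m.

h_min ≈ 3.27 m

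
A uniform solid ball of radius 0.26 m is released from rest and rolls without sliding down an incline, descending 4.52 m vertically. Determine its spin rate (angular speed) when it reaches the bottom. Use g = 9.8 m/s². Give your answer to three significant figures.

ω ≈ 30.6 rad/s

The moment of inertia is (2/5)MR², giving k ≡ I/(MR²) = 0.4.
Since it rolls without slipping, ω = v/R and KE = ½Mv² + ½Iω² = ½(1+k)Mv² = (7/10)Mv².
Energy conservation Mgh = ½(1+k)Mv² gives v = √(2gh/(1+k)) = √(2 × 9.8 × 4.52 / 1.4) = 7.955 m/s.
The angular speed follows from ω = v/R = 7.955/0.26 ≈ 30.6 rad/s.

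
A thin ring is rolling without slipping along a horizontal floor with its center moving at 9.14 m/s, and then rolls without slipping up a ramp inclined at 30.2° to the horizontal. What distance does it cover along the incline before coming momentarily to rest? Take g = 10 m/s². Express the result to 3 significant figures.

d ≈ 16.6 m

For this body I = MR², i.e. k = I/(MR²) = 1.
The rolling condition ω = v/R makes the rotational term ½I(v/R)² = ½kMv², so KE_total = ½(1+k)Mv² = Mv².
Setting this equal to Mgh gives the vertical rise h = (1+k)v₀²/(2g) = 2×9.14²/(2×10) = 8.354 m.
Along the incline, d = h/sinθ = 8.354/sin30.2° ≈ 16.6 m.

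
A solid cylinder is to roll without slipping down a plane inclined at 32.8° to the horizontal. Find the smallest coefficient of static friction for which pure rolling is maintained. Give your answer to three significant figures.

Here I = (1/2)MR², so the shape factor k = I/(MR²) = 0.5.
Newton's second law down the slope: Mg sinθ − f = Ma. The torque equation fR = Iα (with α = a/R) gives f = kMa.
These give a = g sinθ/(1+k) and the required friction f = kMg sinθ/(1+k).
With N = Mg cosθ, the no-slip condition f ≤ μN gives μ_min = f/N = k tanθ/(1+k).
μ_min = 0.5 × tan32.8° / 1.5 ≈ 0.215.

μ_min ≈ 0.215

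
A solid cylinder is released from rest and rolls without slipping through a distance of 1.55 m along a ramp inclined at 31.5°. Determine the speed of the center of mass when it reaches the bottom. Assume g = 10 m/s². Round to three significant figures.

For this body I = (1/2)MR², i.e. k = I/(MR²) = 0.5.
Pure rolling means v = ωR; then KE = ½Mv² + ½I(v/R)² = ½(1+k)Mv² = (3/4)Mv².
The vertical drop is h = L sinθ = 1.55 × sin31.5° = 0.8099 m.
Energy conservation: Mgh = (3/4)Mv², so v = √(2gh/(1+k)) = √(2 × 10 × 0.8099 / 1.5) ≈ 3.29 m/s.

v ≈ 3.29 m/s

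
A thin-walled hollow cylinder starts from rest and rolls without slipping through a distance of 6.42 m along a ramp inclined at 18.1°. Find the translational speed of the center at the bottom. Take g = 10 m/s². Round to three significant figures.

v ≈ 4.47 m/s

With I = MR², the ratio k = I/(MR²) is 1.
Since it rolls without slipping, ω = v/R and KE = ½Mv² + ½Iω² = ½(1+k)Mv² = Mv².
The vertical drop is h = L sinθ = 6.42 × sin18.1° = 1.995 m.
Energy conservation: Mgh = Mv², so v = √(2gh/(1+k)) = √(2 × 10 × 1.995 / 2) ≈ 4.47 m/s.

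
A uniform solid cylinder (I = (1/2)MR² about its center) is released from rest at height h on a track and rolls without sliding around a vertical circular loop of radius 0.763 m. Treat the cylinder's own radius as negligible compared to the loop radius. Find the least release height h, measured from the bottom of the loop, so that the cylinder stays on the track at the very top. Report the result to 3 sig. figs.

h_min ≈ 2.10 m

For this body I = (1/2)MR², i.e. k = I/(MR²) = 0.5.
At the top of the loop, the minimum-contact condition is Mg = Mv_top²/r, so v_top² = gr.
With ω = v/R, the kinetic energy at speed v is ½(1+k)Mv² = (3/4)Mv².
Energy conservation from release (height h) to the top (height 2r): Mgh = Mg(2r) + (3/4)M·gr.
Thus h_min = 2r + (1+k)r/2 = r(2 + 1.5/2) = 0.763 × 2.75 ≈ 2.10 m.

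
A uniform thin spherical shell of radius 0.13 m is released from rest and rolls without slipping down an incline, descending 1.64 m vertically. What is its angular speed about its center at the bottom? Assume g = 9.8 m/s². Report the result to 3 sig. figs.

For this body I = (2/3)MR², i.e. k = I/(MR²) = 2/3.
Pure rolling means v = ωR; then KE = ½Mv² + ½I(v/R)² = ½(1+k)Mv² = (5/6)Mv².
Energy conservation Mgh = ½(1+k)Mv² gives v = √(2gh/(1+k)) = √(2 × 9.8 × 1.64 / 1.667) = 4.392 m/s.
The angular speed follows from ω = v/R = 4.392/0.13 ≈ 33.8 rad/s.

ω ≈ 33.8 rad/s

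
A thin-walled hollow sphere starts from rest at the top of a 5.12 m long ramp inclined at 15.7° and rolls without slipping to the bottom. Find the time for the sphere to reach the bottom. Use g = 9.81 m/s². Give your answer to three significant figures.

t ≈ 2.54 s

With I = (2/3)MR², the ratio k = I/(MR²) is 2/3.
Newton's second law down the slope: Mg sinθ − f = Ma. The torque equation fR = Iα (with α = a/R) gives f = kMa.
Hence a = g sinθ/(1+k) = 9.81×sin15.7°/1.667 = 1.593 m/s².
Starting from rest, L = ½at², so t = √(2L/a) = √(2×5.12/1.593) ≈ 2.54 s.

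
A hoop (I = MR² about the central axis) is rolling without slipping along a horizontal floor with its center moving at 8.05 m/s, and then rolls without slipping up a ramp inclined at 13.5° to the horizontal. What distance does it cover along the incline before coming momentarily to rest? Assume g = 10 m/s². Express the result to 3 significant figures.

d ≈ 27.8 m

With I = MR², the ratio k = I/(MR²) is 1.
The rolling condition ω = v/R makes the rotational term ½I(v/R)² = ½kMv², so KE_total = ½(1+k)Mv² = Mv².
Setting this equal to Mgh gives the vertical rise h = (1+k)v₀²/(2g) = 2×8.05²/(2×10) = 6.48 m.
The distance along the slope is d = h/sinθ = 6.48/sin13.5° ≈ 27.8 m.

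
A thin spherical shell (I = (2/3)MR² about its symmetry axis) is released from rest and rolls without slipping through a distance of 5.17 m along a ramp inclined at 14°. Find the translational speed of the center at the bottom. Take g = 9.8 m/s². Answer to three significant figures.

Here I = (2/3)MR², so the shape factor k = I/(MR²) = 2/3.
Rolling without slipping gives ω = v/R, so the total kinetic energy is ½Mv² + ½Iω² = ½(1+k)Mv² = (5/6)Mv².
The vertical drop is h = L sinθ = 5.17 × sin14° = 1.251 m.
Energy conservation: Mgh = (5/6)Mv², so v = √(2gh/(1+k)) = √(2 × 9.8 × 1.251 / 1.667) ≈ 3.84 m/s.

v ≈ 3.84 m/s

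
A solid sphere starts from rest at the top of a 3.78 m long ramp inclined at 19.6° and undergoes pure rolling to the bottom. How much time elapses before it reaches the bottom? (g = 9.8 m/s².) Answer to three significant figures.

t ≈ 1.79 s

Here I = (2/5)MR², so the shape factor k = I/(MR²) = 0.4.
Along the incline Mg sinθ − f = Ma, and torque about the center fR = Iα = kMR²(a/R) gives f = kMa.
Hence a = g sinθ/(1+k) = 9.8×sin19.6°/1.4 = 2.348 m/s².
With constant a from rest, t = √(2L/a) = √(2·3.78/2.348) ≈ 1.79 s.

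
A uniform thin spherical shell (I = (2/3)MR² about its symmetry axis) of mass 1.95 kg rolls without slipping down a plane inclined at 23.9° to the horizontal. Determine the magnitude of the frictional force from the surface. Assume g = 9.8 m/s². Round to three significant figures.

With I = (2/3)MR², the ratio k = I/(MR²) is 2/3.
Along the incline Mg sinθ − f = Ma, and torque about the center fR = Iα = kMR²(a/R) gives f = kMa.
Combining, a = g sinθ/(1+k) and f = kMa = kMg sinθ/(1+k).
f = (2/3) × 1.95 × 9.8 × sin23.9° / 1.667 ≈ 3.10 N.

f ≈ 3.10 N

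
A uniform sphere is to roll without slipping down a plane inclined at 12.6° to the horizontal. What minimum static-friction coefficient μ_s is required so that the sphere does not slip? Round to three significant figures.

μ_min ≈ 0.0639

With I = (2/5)MR², the ratio k = I/(MR²) is 0.4.
Translational: Mg sinθ − f = Ma. Rotational about the CM: fR = Iα = kMRa, so f = kMa.
These give a = g sinθ/(1+k) and the required friction f = kMg sinθ/(1+k).
The normal force is N = Mg cosθ, so μ_min = f/N = k tanθ/(1+k).
μ_min = 0.4 × tan12.6° / 1.4 ≈ 0.0639.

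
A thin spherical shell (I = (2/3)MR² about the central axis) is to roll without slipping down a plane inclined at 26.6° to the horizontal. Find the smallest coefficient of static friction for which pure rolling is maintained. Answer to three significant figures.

μ_min ≈ 0.200

Here I = (2/3)MR², so the shape factor k = I/(MR²) = 2/3.
Along the incline Mg sinθ − f = Ma, and torque about the center fR = Iα = kMR²(a/R) gives f = kMa.
These give a = g sinθ/(1+k) and the required friction f = kMg sinθ/(1+k).
The normal force is N = Mg cosθ, so μ_min = f/N = k tanθ/(1+k).
μ_min = (2/3) × tan26.6° / 1.667 ≈ 0.200.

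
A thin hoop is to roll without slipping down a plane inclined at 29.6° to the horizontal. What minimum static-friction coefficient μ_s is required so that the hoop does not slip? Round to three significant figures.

Here I = MR², so the shape factor k = I/(MR²) = 1.
Along the incline Mg sinθ − f = Ma, and torque about the center fR = Iα = kMR²(a/R) gives f = kMa.
These give a = g sinθ/(1+k) and the required friction f = kMg sinθ/(1+k).
The normal force is N = Mg cosθ, so μ_min = f/N = k tanθ/(1+k).
μ_min = 1 × tan29.6° / 2 ≈ 0.284.

μ_min ≈ 0.284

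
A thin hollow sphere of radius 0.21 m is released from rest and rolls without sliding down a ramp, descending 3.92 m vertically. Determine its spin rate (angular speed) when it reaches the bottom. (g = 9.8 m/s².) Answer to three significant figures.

ω ≈ 32.3 rad/s

Here I = (2/3)MR², so the shape factor k = I/(MR²) = 2/3.
Pure rolling means v = ωR; then KE = ½Mv² + ½I(v/R)² = ½(1+k)Mv² = (5/6)Mv².
Energy conservation Mgh = ½(1+k)Mv² gives v = √(2gh/(1+k)) = √(2 × 9.8 × 3.92 / 1.667) = 6.79 m/s.
The angular speed follows from ω = v/R = 6.79/0.21 ≈ 32.3 rad/s.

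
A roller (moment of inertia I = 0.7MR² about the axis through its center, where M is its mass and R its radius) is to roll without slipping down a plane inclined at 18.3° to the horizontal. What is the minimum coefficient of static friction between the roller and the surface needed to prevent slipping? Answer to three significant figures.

For this body I = 0.7MR², i.e. k = I/(MR²) = 0.7.
Newton's second law down the slope: Mg sinθ − f = Ma. The torque equation fR = Iα (with α = a/R) gives f = kMa.
These give a = g sinθ/(1+k) and the required friction f = kMg sinθ/(1+k).
The normal force is N = Mg cosθ, so μ_min = f/N = k tanθ/(1+k).
μ_min = 0.7 × tan18.3° / 1.7 ≈ 0.136.

μ_min ≈ 0.136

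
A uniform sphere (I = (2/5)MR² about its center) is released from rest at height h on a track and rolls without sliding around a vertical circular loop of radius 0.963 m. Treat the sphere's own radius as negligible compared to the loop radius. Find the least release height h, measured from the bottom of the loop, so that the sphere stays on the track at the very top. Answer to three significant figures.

h_min ≈ 2.60 m

The moment of inertia is (2/5)MR², giving k ≡ I/(MR²) = 0.4.
At the top of the loop, the minimum-contact condition is Mg = Mv_top²/r, so v_top² = gr.
With ω = v/R, the kinetic energy at speed v is ½(1+k)Mv² = (7/10)Mv².
Energy conservation from release (height h) to the top (height 2r): Mgh = Mg(2r) + (7/10)M·gr.
Thus h_min = 2r + (1+k)r/2 = r(2 + 1.4/2) = 0.963 × 2.7 ≈ 2.60 m.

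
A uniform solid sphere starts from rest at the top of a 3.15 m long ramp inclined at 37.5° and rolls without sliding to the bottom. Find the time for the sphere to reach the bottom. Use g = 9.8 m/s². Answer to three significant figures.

t ≈ 1.22 s

With I = (2/5)MR², the ratio k = I/(MR²) is 0.4.
Along the incline Mg sinθ − f = Ma, and torque about the center fR = Iα = kMR²(a/R) gives f = kMa.
Hence a = g sinθ/(1+k) = 9.8×sin37.5°/1.4 = 4.261 m/s².
With constant a from rest, t = √(2L/a) = √(2·3.15/4.261) ≈ 1.22 s.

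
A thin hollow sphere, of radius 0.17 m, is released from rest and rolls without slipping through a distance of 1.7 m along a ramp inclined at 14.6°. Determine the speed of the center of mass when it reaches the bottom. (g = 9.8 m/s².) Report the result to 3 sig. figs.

v ≈ 2.24 m/s

For this body I = (2/3)MR², i.e. k = I/(MR²) = 2/3.
Rolling without slipping gives ω = v/R, so the total kinetic energy is ½Mv² + ½Iω² = ½(1+k)Mv² = (5/6)Mv².
The vertical drop is h = L sinθ = 1.7 × sin14.6° = 0.4285 m.
Setting Mgh = (5/6)Mv² gives v = √(2gh/(1+k)) = √(2·9.8·0.4285/1.667) ≈ 2.24 m/s.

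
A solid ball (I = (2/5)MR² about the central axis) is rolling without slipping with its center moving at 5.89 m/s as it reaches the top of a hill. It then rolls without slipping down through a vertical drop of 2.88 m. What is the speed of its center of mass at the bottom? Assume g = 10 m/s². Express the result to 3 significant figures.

The moment of inertia is (2/5)MR², giving k ≡ I/(MR²) = 0.4.
Since it rolls without slipping, ω = v/R and KE = ½Mv² + ½Iω² = ½(1+k)Mv² = (7/10)Mv².
Energy conservation: (7/10)Mv₀² + Mgh = (7/10)Mv², so v² = v₀² + 2gh/(1+k).
v = √(5.89² + 2×10×2.88/1.4) = √75.83 ≈ 8.71 m/s.

v ≈ 8.71 m/s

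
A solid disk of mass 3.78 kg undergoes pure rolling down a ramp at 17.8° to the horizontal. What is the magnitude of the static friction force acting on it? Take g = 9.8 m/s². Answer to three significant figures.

f ≈ 3.77 N

For this body I = (1/2)MR², i.e. k = I/(MR²) = 0.5.
Translational: Mg sinθ − f = Ma. Rotational about the CM: fR = Iα = kMRa, so f = kMa.
Combining, a = g sinθ/(1+k) and f = kMa = kMg sinθ/(1+k).
f = 0.5 × 3.78 × 9.8 × sin17.8° / 1.5 ≈ 3.77 N.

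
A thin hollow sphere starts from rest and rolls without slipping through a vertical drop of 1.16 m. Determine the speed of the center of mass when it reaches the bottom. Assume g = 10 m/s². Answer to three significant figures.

For this body I = (2/3)MR², i.e. k = I/(MR²) = 2/3.
Since it rolls without slipping, ω = v/R and KE = ½Mv² + ½Iω² = ½(1+k)Mv² = (5/6)Mv².
Energy conservation: Mgh = (5/6)Mv², so v = √(2gh/(1+k)) = √(2 × 10 × 1.16 / 1.667) ≈ 3.73 m/s.

v ≈ 3.73 m/s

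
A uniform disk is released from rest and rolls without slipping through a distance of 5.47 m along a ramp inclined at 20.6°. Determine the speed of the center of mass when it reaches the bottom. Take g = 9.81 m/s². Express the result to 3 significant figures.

For this body I = (1/2)MR², i.e. k = I/(MR²) = 0.5.
The rolling condition ω = v/R makes the rotational term ½I(v/R)² = ½kMv², so KE_total = ½(1+k)Mv² = (3/4)Mv².
The vertical drop is h = L sinθ = 5.47 × sin20.6° = 1.925 m.
Setting Mgh = (3/4)Mv² gives v = √(2gh/(1+k)) = √(2·9.81·1.925/1.5) ≈ 5.02 m/s.

v ≈ 5.02 m/s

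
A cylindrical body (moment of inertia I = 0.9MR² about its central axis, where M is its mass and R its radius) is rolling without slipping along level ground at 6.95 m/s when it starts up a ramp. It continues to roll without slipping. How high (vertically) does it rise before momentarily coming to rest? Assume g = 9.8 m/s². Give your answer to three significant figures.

With I = 0.9MR², the ratio k = I/(MR²) is 0.9.
The rolling condition ω = v/R makes the rotational term ½I(v/R)² = ½kMv², so KE_total = ½(1+k)Mv² = (19/20)Mv².
At the top the kinetic energy is zero, so (19/20)Mv₀² = Mgh.
Thus h = (1+k)v₀²/(2g) = 1.9 × 6.95² / (2 × 9.8) ≈ 4.68 m.

h ≈ 4.68 m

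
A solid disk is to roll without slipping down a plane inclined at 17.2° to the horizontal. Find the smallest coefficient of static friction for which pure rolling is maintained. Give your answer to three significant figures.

μ_min ≈ 0.103

Here I = (1/2)MR², so the shape factor k = I/(MR²) = 0.5.
Translational: Mg sinθ − f = Ma. Rotational about the CM: fR = Iα = kMRa, so f = kMa.
These give a = g sinθ/(1+k) and the required friction f = kMg sinθ/(1+k).
With N = Mg cosθ, the no-slip condition f ≤ μN gives μ_min = f/N = k tanθ/(1+k).
μ_min = 0.5 × tan17.2° / 1.5 ≈ 0.103.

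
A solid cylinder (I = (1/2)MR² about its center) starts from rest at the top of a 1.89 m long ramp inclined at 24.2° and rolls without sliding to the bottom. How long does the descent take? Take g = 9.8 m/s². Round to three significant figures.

t ≈ 1.19 s

Here I = (1/2)MR², so the shape factor k = I/(MR²) = 0.5.
Newton's second law down the slope: Mg sinθ − f = Ma. The torque equation fR = Iα (with α = a/R) gives f = kMa.
Hence a = g sinθ/(1+k) = 9.8×sin24.2°/1.5 = 2.678 m/s².
Starting from rest, L = ½at², so t = √(2L/a) = √(2×1.89/2.678) ≈ 1.19 s.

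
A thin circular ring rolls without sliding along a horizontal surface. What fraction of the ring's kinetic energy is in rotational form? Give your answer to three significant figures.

The moment of inertia is MR², giving k ≡ I/(MR²) = 1.
Since ω = v/R, the translational part is ½Mv² and the rotational part is ½I(v/R)² = ½kMv²; the total is ½(1+k)Mv².
The rotational fraction is therefore k/(1+k) = 1/2 ≈ 0.500.

fraction ≈ 0.500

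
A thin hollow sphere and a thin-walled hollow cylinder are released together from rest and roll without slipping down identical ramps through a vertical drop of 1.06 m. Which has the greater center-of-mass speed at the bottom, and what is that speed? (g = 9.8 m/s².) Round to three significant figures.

the thin hollow sphere, at v ≈ 3.53 m/s

For rolling without slipping, Mgh = ½(1+k)Mv² where k = I/(MR²), so v = √(2gh/(1+k)).
Thin hollow sphere: k = 2/3, giving v = √(2×9.8×1.06/1.667) = 3.531 m/s.
Thin-walled hollow cylinder: k = 1, giving v = √(2×9.8×1.06/2) = 3.223 m/s.
The smaller k wins: the thin hollow sphere, at ≈ 3.53 m/s.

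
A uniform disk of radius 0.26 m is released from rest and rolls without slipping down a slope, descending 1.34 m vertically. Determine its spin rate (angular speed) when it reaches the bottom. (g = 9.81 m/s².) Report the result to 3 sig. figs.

With I = (1/2)MR², the ratio k = I/(MR²) is 0.5.
Pure rolling means v = ωR; then KE = ½Mv² + ½I(v/R)² = ½(1+k)Mv² = (3/4)Mv².
Energy conservation Mgh = ½(1+k)Mv² gives v = √(2gh/(1+k)) = √(2 × 9.81 × 1.34 / 1.5) = 4.187 m/s.
Then ω = v/R = 4.187 / 0.26 ≈ 16.1 rad/s.

ω ≈ 16.1 rad/s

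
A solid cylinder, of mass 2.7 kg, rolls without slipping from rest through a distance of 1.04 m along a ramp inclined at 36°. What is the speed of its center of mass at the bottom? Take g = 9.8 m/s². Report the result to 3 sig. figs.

v ≈ 2.83 m/s

The moment of inertia is (1/2)MR², giving k ≡ I/(MR²) = 0.5.
Since it rolls without slipping, ω = v/R and KE = ½Mv² + ½Iω² = ½(1+k)Mv² = (3/4)Mv².
The vertical drop is h = L sinθ = 1.04 × sin36° = 0.6113 m.
Energy conservation: Mgh = (3/4)Mv², so v = √(2gh/(1+k)) = √(2 × 9.8 × 0.6113 / 1.5) ≈ 2.83 m/s.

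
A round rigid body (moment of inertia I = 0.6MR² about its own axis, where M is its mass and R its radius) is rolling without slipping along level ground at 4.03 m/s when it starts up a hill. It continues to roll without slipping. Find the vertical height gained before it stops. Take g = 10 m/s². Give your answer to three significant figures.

With I = 0.6MR², the ratio k = I/(MR²) is 0.6.
Pure rolling means v = ωR; then KE = ½Mv² + ½I(v/R)² = ½(1+k)Mv² = (4/5)Mv².
All of this converts to potential energy at the highest point: (4/5)Mv₀² = Mgh.
Thus h = (1+k)v₀²/(2g) = 1.6 × 4.03² / (2 × 10) ≈ 1.30 m.

h ≈ 1.30 m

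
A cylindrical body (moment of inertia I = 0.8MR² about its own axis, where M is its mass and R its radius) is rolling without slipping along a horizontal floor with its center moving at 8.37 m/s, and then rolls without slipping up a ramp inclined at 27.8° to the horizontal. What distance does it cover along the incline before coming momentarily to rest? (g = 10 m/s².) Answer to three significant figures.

d ≈ 13.5 m

Here I = 0.8MR², so the shape factor k = I/(MR²) = 0.8.
The rolling condition ω = v/R makes the rotational term ½I(v/R)² = ½kMv², so KE_total = ½(1+k)Mv² = (9/10)Mv².
Setting this equal to Mgh gives the vertical rise h = (1+k)v₀²/(2g) = 1.8×8.37²/(2×10) = 6.305 m.
Along the incline, d = h/sinθ = 6.305/sin27.8° ≈ 13.5 m.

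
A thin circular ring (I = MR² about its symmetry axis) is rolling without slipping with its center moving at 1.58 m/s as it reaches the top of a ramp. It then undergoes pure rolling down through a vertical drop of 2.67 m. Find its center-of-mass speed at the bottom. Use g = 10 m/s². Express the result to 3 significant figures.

v ≈ 5.40 m/s

The moment of inertia is MR², giving k ≡ I/(MR²) = 1.
Pure rolling means v = ωR; then KE = ½Mv² + ½I(v/R)² = ½(1+k)Mv² = Mv².
Energy conservation: Mv₀² + Mgh = Mv², so v² = v₀² + 2gh/(1+k).
v = √(1.58² + 2×10×2.67/2) = √29.2 ≈ 5.40 m/s.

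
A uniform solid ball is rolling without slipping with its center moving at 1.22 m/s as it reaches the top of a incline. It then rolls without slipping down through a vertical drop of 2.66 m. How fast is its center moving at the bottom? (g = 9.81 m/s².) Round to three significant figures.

v ≈ 6.23 m/s

The moment of inertia is (2/5)MR², giving k ≡ I/(MR²) = 0.4.
Since it rolls without slipping, ω = v/R and KE = ½Mv² + ½Iω² = ½(1+k)Mv² = (7/10)Mv².
Conserving energy between top and bottom: (7/10)Mv² = (7/10)Mv₀² + Mgh, hence v² = v₀² + 2gh/(1+k).
v = √(1.22² + 2×9.81×2.66/1.4) = √38.77 ≈ 6.23 m/s.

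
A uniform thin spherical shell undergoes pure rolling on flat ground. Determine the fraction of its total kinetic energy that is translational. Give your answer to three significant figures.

fraction ≈ 0.600

The moment of inertia is (2/3)MR², giving k ≡ I/(MR²) = 2/3.
Since ω = v/R, the translational part is ½Mv² and the rotational part is ½I(v/R)² = ½kMv²; the total is ½(1+k)Mv².
The translational fraction is therefore 1/(1+k) = 1/1.667 ≈ 0.600.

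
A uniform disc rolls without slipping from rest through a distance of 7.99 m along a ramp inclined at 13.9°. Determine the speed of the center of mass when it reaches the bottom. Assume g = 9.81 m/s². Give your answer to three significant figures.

v ≈ 5.01 m/s

Here I = (1/2)MR², so the shape factor k = I/(MR²) = 0.5.
The rolling condition ω = v/R makes the rotational term ½I(v/R)² = ½kMv², so KE_total = ½(1+k)Mv² = (3/4)Mv².
The vertical drop is h = L sinθ = 7.99 × sin13.9° = 1.919 m.
Setting Mgh = (3/4)Mv² gives v = √(2gh/(1+k)) = √(2·9.81·1.919/1.5) ≈ 5.01 m/s.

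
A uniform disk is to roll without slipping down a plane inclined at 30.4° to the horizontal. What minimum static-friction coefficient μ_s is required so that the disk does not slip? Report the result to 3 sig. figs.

μ_min ≈ 0.196

Here I = (1/2)MR², so the shape factor k = I/(MR²) = 0.5.
Newton's second law down the slope: Mg sinθ − f = Ma. The torque equation fR = Iα (with α = a/R) gives f = kMa.
These give a = g sinθ/(1+k) and the required friction f = kMg sinθ/(1+k).
The normal force is N = Mg cosθ, so μ_min = f/N = k tanθ/(1+k).
μ_min = 0.5 × tan30.4° / 1.5 ≈ 0.196.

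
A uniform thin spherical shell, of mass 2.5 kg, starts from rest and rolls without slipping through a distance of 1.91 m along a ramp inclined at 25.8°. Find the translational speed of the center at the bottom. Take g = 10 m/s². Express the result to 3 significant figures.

For this body I = (2/3)MR², i.e. k = I/(MR²) = 2/3.
Rolling without slipping gives ω = v/R, so the total kinetic energy is ½Mv² + ½Iω² = ½(1+k)Mv² = (5/6)Mv².
The vertical drop is h = L sinθ = 1.91 × sin25.8° = 0.8313 m.
Energy conservation: Mgh = (5/6)Mv², so v = √(2gh/(1+k)) = √(2 × 10 × 0.8313 / 1.667) ≈ 3.16 m/s.

v ≈ 3.16 m/s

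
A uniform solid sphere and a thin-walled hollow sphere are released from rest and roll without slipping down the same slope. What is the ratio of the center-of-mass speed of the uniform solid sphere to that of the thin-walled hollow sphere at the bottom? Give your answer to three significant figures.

Each satisfies Mgh = ½(1+k)Mv² with k = I/(MR²), so v ∝ 1/√(1+k).
For the uniform solid sphere k = 0.4; for the thin-walled hollow sphere k = 2/3.
v₁/v₂ = √((1+k₂)/(1+k₁)) = √(1.667/1.4) ≈ 1.09.

v_ratio ≈ 1.09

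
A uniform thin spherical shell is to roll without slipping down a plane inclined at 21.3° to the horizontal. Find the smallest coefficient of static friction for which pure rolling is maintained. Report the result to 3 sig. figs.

With I = (2/3)MR², the ratio k = I/(MR²) is 2/3.
Newton's second law down the slope: Mg sinθ − f = Ma. The torque equation fR = Iα (with α = a/R) gives f = kMa.
These give a = g sinθ/(1+k) and the required friction f = kMg sinθ/(1+k).
With N = Mg cosθ, the no-slip condition f ≤ μN gives μ_min = f/N = k tanθ/(1+k).
μ_min = (2/3) × tan21.3° / 1.667 ≈ 0.156.

μ_min ≈ 0.156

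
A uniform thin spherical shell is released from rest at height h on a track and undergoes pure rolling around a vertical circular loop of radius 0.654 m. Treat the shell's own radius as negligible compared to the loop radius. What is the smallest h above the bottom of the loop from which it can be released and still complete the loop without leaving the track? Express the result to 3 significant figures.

h_min ≈ 1.85 m

With I = (2/3)MR², the ratio k = I/(MR²) is 2/3.
At the top, contact is just lost when gravity alone supplies the centripetal force: Mg = Mv_top²/r, i.e. v_top² = gr.
With ω = v/R, the kinetic energy at speed v is ½(1+k)Mv² = (5/6)Mv².
Energy conservation from release (height h) to the top (height 2r): Mgh = Mg(2r) + (5/6)M·gr.
Thus h_min = 2r + (1+k)r/2 = r(2 + 1.667/2) = 0.654 × 2.833 ≈ 1.85 m.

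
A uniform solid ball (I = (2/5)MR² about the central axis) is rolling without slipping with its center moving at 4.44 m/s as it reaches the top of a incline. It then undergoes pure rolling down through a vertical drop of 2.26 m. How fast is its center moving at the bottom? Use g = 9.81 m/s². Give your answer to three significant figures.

v ≈ 7.17 m/s

With I = (2/5)MR², the ratio k = I/(MR²) is 0.4.
Since it rolls without slipping, ω = v/R and KE = ½Mv² + ½Iω² = ½(1+k)Mv² = (7/10)Mv².
Energy conservation: (7/10)Mv₀² + Mgh = (7/10)Mv², so v² = v₀² + 2gh/(1+k).
v = √(4.44² + 2×9.81×2.26/1.4) = √51.39 ≈ 7.17 m/s.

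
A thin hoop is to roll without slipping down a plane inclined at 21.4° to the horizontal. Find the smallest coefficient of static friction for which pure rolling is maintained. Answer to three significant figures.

μ_min ≈ 0.196

The moment of inertia is MR², giving k ≡ I/(MR²) = 1.
Translational: Mg sinθ − f = Ma. Rotational about the CM: fR = Iα = kMRa, so f = kMa.
These give a = g sinθ/(1+k) and the required friction f = kMg sinθ/(1+k).
The normal force is N = Mg cosθ, so μ_min = f/N = k tanθ/(1+k).
μ_min = 1 × tan21.4° / 2 ≈ 0.196.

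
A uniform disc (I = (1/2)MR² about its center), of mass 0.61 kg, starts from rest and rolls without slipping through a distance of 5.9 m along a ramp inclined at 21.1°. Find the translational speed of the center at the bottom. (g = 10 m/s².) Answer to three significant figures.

v ≈ 5.32 m/s

With I = (1/2)MR², the ratio k = I/(MR²) is 0.5.
Pure rolling means v = ωR; then KE = ½Mv² + ½I(v/R)² = ½(1+k)Mv² = (3/4)Mv².
The vertical drop is h = L sinθ = 5.9 × sin21.1° = 2.124 m.
Setting Mgh = (3/4)Mv² gives v = √(2gh/(1+k)) = √(2·10·2.124/1.5) ≈ 5.32 m/s.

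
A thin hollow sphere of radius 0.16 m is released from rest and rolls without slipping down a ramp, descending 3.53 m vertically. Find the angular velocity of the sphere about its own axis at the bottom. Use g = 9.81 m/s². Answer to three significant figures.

Here I = (2/3)MR², so the shape factor k = I/(MR²) = 2/3.
Since it rolls without slipping, ω = v/R and KE = ½Mv² + ½Iω² = ½(1+k)Mv² = (5/6)Mv².
Energy conservation Mgh = ½(1+k)Mv² gives v = √(2gh/(1+k)) = √(2 × 9.81 × 3.53 / 1.667) = 6.446 m/s.
The angular speed follows from ω = v/R = 6.446/0.16 ≈ 40.3 rad/s.

ω ≈ 40.3 rad/s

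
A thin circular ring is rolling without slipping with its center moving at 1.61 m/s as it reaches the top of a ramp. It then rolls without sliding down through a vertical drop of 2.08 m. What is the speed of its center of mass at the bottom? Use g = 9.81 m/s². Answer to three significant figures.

v ≈ 4.80 m/s

For this body I = MR², i.e. k = I/(MR²) = 1.
The rolling condition ω = v/R makes the rotational term ½I(v/R)² = ½kMv², so KE_total = ½(1+k)Mv² = Mv².
Conserving energy between top and bottom: Mv² = Mv₀² + Mgh, hence v² = v₀² + 2gh/(1+k).
v = √(1.61² + 2×9.81×2.08/2) = √23 ≈ 4.80 m/s.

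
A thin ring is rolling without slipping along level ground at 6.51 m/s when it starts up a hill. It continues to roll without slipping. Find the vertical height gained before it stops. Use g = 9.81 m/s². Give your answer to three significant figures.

Here I = MR², so the shape factor k = I/(MR²) = 1.
Since it rolls without slipping, ω = v/R and KE = ½Mv² + ½Iω² = ½(1+k)Mv² = Mv².
At the top the kinetic energy is zero, so Mv₀² = Mgh.
Thus h = (1+k)v₀²/(2g) = 2 × 6.51² / (2 × 9.81) ≈ 4.32 m.

h ≈ 4.32 m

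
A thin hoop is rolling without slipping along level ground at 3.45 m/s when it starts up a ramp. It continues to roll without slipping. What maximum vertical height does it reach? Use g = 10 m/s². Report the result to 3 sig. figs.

h ≈ 1.19 m

The moment of inertia is MR², giving k ≡ I/(MR²) = 1.
The rolling condition ω = v/R makes the rotational term ½I(v/R)² = ½kMv², so KE_total = ½(1+k)Mv² = Mv².
At the top the kinetic energy is zero, so Mv₀² = Mgh.
Thus h = (1+k)v₀²/(2g) = 2 × 3.45² / (2 × 10) ≈ 1.19 m.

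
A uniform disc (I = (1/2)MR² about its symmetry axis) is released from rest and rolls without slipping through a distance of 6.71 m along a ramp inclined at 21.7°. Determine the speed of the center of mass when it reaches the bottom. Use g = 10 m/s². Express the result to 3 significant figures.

v ≈ 5.75 m/s

Here I = (1/2)MR², so the shape factor k = I/(MR²) = 0.5.
Since it rolls without slipping, ω = v/R and KE = ½Mv² + ½Iω² = ½(1+k)Mv² = (3/4)Mv².
The vertical drop is h = L sinθ = 6.71 × sin21.7° = 2.481 m.
Energy conservation: Mgh = (3/4)Mv², so v = √(2gh/(1+k)) = √(2 × 10 × 2.481 / 1.5) ≈ 5.75 m/s.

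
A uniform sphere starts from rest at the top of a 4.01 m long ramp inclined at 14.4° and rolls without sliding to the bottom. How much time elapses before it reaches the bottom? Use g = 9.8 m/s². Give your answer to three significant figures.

The moment of inertia is (2/5)MR², giving k ≡ I/(MR²) = 0.4.
Newton's second law down the slope: Mg sinθ − f = Ma. The torque equation fR = Iα (with α = a/R) gives f = kMa.
Hence a = g sinθ/(1+k) = 9.8×sin14.4°/1.4 = 1.741 m/s².
With constant a from rest, t = √(2L/a) = √(2·4.01/1.741) ≈ 2.15 s.

t ≈ 2.15 s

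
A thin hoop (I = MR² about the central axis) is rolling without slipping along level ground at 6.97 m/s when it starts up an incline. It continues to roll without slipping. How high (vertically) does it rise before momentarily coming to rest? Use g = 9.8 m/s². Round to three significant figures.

h ≈ 4.96 m

Here I = MR², so the shape factor k = I/(MR²) = 1.
The rolling condition ω = v/R makes the rotational term ½I(v/R)² = ½kMv², so KE_total = ½(1+k)Mv² = Mv².
All of this converts to potential energy at the highest point: Mv₀² = Mgh.
Thus h = (1+k)v₀²/(2g) = 2 × 6.97² / (2 × 9.8) ≈ 4.96 m.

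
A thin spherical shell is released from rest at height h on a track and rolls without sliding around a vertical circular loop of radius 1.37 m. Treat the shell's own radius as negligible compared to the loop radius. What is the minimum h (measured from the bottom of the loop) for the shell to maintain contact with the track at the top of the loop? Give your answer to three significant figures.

h_min ≈ 3.88 m

For this body I = (2/3)MR², i.e. k = I/(MR²) = 2/3.
At the top, contact is just lost when gravity alone supplies the centripetal force: Mg = Mv_top²/r, i.e. v_top² = gr.
With ω = v/R, the kinetic energy at speed v is ½(1+k)Mv² = (5/6)Mv².
Energy conservation from release (height h) to the top (height 2r): Mgh = Mg(2r) + (5/6)M·gr.
Thus h_min = 2r + (1+k)r/2 = r(2 + 1.667/2) = 1.37 × 2.833 ≈ 3.88 m.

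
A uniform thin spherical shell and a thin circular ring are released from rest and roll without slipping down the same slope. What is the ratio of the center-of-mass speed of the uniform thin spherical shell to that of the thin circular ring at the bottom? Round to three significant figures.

v_ratio ≈ 1.10

Each satisfies Mgh = ½(1+k)Mv² with k = I/(MR²), so v ∝ 1/√(1+k).
For the uniform thin spherical shell k = 2/3; for the thin circular ring k = 1.
v₁/v₂ = √((1+k₂)/(1+k₁)) = √(2/1.667) ≈ 1.10.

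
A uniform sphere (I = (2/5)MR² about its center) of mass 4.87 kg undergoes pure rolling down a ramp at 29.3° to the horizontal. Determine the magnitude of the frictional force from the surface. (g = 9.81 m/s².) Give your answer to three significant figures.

f ≈ 6.68 N

The moment of inertia is (2/5)MR², giving k ≡ I/(MR²) = 0.4.
Newton's second law down the slope: Mg sinθ − f = Ma. The torque equation fR = Iα (with α = a/R) gives f = kMa.
Combining, a = g sinθ/(1+k) and f = kMa = kMg sinθ/(1+k).
f = 0.4 × 4.87 × 9.81 × sin29.3° / 1.4 ≈ 6.68 N.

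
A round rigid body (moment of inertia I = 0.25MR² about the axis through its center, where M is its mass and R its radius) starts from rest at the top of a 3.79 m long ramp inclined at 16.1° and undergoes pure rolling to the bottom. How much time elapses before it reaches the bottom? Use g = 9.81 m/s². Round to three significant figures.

The moment of inertia is 0.25MR², giving k ≡ I/(MR²) = 0.25.
Translational: Mg sinθ − f = Ma. Rotational about the CM: fR = Iα = kMRa, so f = kMa.
Hence a = g sinθ/(1+k) = 9.81×sin16.1°/1.25 = 2.176 m/s².
With constant a from rest, t = √(2L/a) = √(2·3.79/2.176) ≈ 1.87 s.

t ≈ 1.87 s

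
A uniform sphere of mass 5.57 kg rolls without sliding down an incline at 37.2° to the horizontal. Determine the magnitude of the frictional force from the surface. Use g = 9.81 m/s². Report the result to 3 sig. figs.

The moment of inertia is (2/5)MR², giving k ≡ I/(MR²) = 0.4.
Newton's second law down the slope: Mg sinθ − f = Ma. The torque equation fR = Iα (with α = a/R) gives f = kMa.
Combining, a = g sinθ/(1+k) and f = kMa = kMg sinθ/(1+k).
f = 0.4 × 5.57 × 9.81 × sin37.2° / 1.4 ≈ 9.44 N.

f ≈ 9.44 N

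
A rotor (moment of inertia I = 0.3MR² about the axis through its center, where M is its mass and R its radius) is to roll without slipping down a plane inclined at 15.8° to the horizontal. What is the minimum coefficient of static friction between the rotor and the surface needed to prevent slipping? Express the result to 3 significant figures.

μ_min ≈ 0.0653

For this body I = 0.3MR², i.e. k = I/(MR²) = 0.3.
Along the incline Mg sinθ − f = Ma, and torque about the center fR = Iα = kMR²(a/R) gives f = kMa.
These give a = g sinθ/(1+k) and the required friction f = kMg sinθ/(1+k).
The normal force is N = Mg cosθ, so μ_min = f/N = k tanθ/(1+k).
μ_min = 0.3 × tan15.8° / 1.3 ≈ 0.0653.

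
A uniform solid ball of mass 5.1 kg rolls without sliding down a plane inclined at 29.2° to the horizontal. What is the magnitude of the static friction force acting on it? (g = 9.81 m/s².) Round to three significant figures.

The moment of inertia is (2/5)MR², giving k ≡ I/(MR²) = 0.4.
Along the incline Mg sinθ − f = Ma, and torque about the center fR = Iα = kMR²(a/R) gives f = kMa.
Combining, a = g sinθ/(1+k) and f = kMa = kMg sinθ/(1+k).
f = 0.4 × 5.1 × 9.81 × sin29.2° / 1.4 ≈ 6.97 N.

f ≈ 6.97 N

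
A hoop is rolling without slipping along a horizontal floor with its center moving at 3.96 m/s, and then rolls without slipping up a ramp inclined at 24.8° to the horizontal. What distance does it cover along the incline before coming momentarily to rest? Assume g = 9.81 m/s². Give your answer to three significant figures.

Here I = MR², so the shape factor k = I/(MR²) = 1.
The rolling condition ω = v/R makes the rotational term ½I(v/R)² = ½kMv², so KE_total = ½(1+k)Mv² = Mv².
Setting this equal to Mgh gives the vertical rise h = (1+k)v₀²/(2g) = 2×3.96²/(2×9.81) = 1.599 m.
Along the incline, d = h/sinθ = 1.599/sin24.8° ≈ 3.81 m.

d ≈ 3.81 m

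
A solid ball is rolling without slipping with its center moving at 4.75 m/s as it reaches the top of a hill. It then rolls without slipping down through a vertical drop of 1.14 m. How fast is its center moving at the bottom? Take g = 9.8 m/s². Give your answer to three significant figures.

v ≈ 6.21 m/s

The moment of inertia is (2/5)MR², giving k ≡ I/(MR²) = 0.4.
Pure rolling means v = ωR; then KE = ½Mv² + ½I(v/R)² = ½(1+k)Mv² = (7/10)Mv².
Conserving energy between top and bottom: (7/10)Mv² = (7/10)Mv₀² + Mgh, hence v² = v₀² + 2gh/(1+k).
v = √(4.75² + 2×9.8×1.14/1.4) = √38.52 ≈ 6.21 m/s.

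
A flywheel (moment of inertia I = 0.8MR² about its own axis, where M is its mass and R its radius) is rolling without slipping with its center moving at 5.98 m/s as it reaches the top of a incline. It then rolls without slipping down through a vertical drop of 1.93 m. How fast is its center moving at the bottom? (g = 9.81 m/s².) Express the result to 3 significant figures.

v ≈ 7.54 m/s

The moment of inertia is 0.8MR², giving k ≡ I/(MR²) = 0.8.
Rolling without slipping gives ω = v/R, so the total kinetic energy is ½Mv² + ½Iω² = ½(1+k)Mv² = (9/10)Mv².
Energy conservation: (9/10)Mv₀² + Mgh = (9/10)Mv², so v² = v₀² + 2gh/(1+k).
v = √(5.98² + 2×9.81×1.93/1.8) = √56.8 ≈ 7.54 m/s.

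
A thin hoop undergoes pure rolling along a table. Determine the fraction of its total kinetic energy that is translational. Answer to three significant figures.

Here I = MR², so the shape factor k = I/(MR²) = 1.
Since ω = v/R, the translational part is ½Mv² and the rotational part is ½I(v/R)² = ½kMv²; the total is ½(1+k)Mv².
The translational fraction is therefore 1/(1+k) = 1/2 ≈ 0.500.

fraction ≈ 0.500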